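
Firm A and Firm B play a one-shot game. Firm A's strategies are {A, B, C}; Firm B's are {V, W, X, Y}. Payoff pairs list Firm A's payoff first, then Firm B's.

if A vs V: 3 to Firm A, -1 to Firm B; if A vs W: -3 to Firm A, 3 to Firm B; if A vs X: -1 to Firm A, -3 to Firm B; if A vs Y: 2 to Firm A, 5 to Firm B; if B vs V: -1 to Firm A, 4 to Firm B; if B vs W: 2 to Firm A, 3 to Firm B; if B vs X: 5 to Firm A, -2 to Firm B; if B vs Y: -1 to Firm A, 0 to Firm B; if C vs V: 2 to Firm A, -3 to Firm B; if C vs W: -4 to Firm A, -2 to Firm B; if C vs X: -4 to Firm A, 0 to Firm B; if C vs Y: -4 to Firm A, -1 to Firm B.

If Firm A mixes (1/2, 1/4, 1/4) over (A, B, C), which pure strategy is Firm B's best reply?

Y

Compute Firm B's expected payoff from each pure strategy against the given mix.
V: (1/2)·(-1) + (1/4)·4 + (1/4)·(-3) = -1/4
W: (1/2)·3 + (1/4)·3 + (1/4)·(-2) = 7/4
X: (1/2)·(-3) + (1/4)·(-2) + (1/4)·0 = -2
Y: (1/2)·5 + (1/4)·0 + (1/4)·(-1) = 9/4
Highest expected payoff is 9/4, from Y.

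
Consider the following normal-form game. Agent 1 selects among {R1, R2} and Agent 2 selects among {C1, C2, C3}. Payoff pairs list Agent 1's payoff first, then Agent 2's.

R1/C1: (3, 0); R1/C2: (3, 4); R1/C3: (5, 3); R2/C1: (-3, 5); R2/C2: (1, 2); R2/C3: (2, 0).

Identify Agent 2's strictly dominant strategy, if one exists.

Check whether one of Agent 2's strategies beats all alternatives regardless of what the opponent does.
C1 is not dominant: against R1, C2 gives 4 > 0.
C2 is not dominant: against R2, C1 gives 5 > 2.
C3 is not dominant: against R1, C2 gives 4 > 3.
No single strategy is best against every opponent action.

None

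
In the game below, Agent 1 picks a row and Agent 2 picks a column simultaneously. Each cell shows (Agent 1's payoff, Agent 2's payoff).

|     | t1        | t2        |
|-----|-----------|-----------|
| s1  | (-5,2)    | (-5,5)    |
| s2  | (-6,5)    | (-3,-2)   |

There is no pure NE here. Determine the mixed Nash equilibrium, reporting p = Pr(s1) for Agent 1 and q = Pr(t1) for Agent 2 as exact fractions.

In a mixed NE each player is indifferent between their pure strategies, so the opponent's mix sets the indifference.
Agent 2 indifferent between t1 and t2: p·2 + (1−p)·5 = p·5 + (1−p)·(-2) ⟹ 5 + (-3)p = (-2) + 7p ⟹ p = 7/10.
Agent 1 indifferent between s1 and s2: q·(-5) + (1−q)·(-5) = q·(-6) + (1−q)·(-3) ⟹ (-5) + 0q = (-3) + (-3)q ⟹ q = 2/3.

p = 7/10, q = 2/3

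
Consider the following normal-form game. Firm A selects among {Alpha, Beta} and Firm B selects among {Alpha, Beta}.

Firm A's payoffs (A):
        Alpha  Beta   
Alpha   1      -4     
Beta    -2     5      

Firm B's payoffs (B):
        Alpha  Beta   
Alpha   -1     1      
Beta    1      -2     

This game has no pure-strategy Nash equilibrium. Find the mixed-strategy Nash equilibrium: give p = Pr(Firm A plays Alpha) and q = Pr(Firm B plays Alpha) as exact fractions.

p = 3/5, q = 3/4

Each player's mixing probability is pinned down by making the *other* player indifferent.
Firm B indifferent between Alpha and Beta: p·(-1) + (1−p)·1 = p·1 + (1−p)·(-2) ⟹ 1 + (-2)p = (-2) + 3p ⟹ p = 3/5.
Firm A indifferent between Alpha and Beta: q·1 + (1−q)·(-4) = q·(-2) + (1−q)·5 ⟹ (-4) + 5q = 5 + (-7)q ⟹ q = 3/4.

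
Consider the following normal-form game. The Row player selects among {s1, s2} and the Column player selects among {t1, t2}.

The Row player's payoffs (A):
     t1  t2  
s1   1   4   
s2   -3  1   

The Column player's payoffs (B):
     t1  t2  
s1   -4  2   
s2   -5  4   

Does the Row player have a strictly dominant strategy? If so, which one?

Check whether one of the Row player's strategies beats all alternatives regardless of what the opponent does.
s1 strictly dominates: vs t1: 1 > -3; vs t2: 4 > 1.

s1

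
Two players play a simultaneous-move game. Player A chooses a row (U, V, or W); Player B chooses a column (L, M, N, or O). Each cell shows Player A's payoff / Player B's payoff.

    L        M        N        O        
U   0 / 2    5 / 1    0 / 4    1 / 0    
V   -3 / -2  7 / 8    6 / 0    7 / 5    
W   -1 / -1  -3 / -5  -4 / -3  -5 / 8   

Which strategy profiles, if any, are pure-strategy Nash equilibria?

(V, M)

Check mutual best responses: a cell is a NE iff neither player can gain by unilaterally deviating.
Player A's best responses — vs L: U (payoff 0); vs M: V (payoff 7); vs N: V (payoff 6); vs O: V (payoff 7).
Player B's best responses — vs U: N (payoff 4); vs V: M (payoff 8); vs W: O (payoff 8).
The only mutual best response is (V, M); neither player gains by switching there.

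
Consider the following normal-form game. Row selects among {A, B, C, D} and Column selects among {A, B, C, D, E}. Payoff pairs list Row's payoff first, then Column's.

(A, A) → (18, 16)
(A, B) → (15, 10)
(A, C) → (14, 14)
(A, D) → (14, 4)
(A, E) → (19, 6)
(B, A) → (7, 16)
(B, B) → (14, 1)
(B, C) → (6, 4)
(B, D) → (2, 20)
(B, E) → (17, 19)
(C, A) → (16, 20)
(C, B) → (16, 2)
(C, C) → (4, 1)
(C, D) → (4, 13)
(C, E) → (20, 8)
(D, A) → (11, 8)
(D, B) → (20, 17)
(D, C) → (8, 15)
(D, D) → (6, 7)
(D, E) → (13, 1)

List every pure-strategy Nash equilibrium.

(A, A) and (D, B)

Check mutual best responses: a cell is a NE iff neither player can gain by unilaterally deviating.
Row's best responses — vs A: A (payoff 18); vs B: D (payoff 20); vs C: A (payoff 14); vs D: A (payoff 14); vs E: C (payoff 20).
Column's best responses — vs A: A (payoff 16); vs B: D (payoff 20); vs C: A (payoff 20); vs D: B (payoff 17).
Mutual best responses occur at (A, A) and (D, B); at each, neither player gains by switching.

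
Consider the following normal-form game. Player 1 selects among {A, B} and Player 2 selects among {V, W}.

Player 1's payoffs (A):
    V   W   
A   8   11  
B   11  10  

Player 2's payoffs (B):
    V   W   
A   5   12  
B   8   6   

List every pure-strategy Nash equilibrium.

A profile is a Nash equilibrium when each player is best-responding to the other.
Player 1's best responses — vs V: B (payoff 11); vs W: A (payoff 11).
Player 2's best responses — vs A: W (payoff 12); vs B: V (payoff 8).
Mutual best responses occur at (A, W) and (B, V); at each, neither player gains by switching.

(A, W) and (B, V)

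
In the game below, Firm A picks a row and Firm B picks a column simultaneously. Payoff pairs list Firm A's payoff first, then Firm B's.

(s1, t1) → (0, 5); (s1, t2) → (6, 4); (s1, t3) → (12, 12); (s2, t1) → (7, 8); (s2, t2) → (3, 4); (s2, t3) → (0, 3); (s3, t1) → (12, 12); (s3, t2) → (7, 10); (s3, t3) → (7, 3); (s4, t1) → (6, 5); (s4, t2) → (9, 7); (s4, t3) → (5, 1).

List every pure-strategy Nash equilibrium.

(s1, t3), (s3, t1), and (s4, t2)

Find each player's best response to every opponent strategy; NE are the intersections.
Firm A's best responses — vs t1: s3 (payoff 12); vs t2: s4 (payoff 9); vs t3: s1 (payoff 12).
Firm B's best responses — vs s1: t3 (payoff 12); vs s2: t1 (payoff 8); vs s3: t1 (payoff 12); vs s4: t2 (payoff 7).
Mutual best responses occur at (s1, t3), (s3, t1), and (s4, t2); at each, neither player gains by switching.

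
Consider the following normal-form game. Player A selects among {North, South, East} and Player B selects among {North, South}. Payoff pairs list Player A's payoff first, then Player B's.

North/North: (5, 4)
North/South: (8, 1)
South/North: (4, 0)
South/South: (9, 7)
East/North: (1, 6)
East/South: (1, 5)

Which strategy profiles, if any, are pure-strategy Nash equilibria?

(North, North) and (South, South)

A profile is a Nash equilibrium when each player is best-responding to the other.
Player A's best responses — vs North: North (payoff 5); vs South: South (payoff 9).
Player B's best responses — vs North: North (payoff 4); vs South: South (payoff 7); vs East: North (payoff 6).
Mutual best responses occur at (North, North) and (South, South); at each, neither player gains by switching.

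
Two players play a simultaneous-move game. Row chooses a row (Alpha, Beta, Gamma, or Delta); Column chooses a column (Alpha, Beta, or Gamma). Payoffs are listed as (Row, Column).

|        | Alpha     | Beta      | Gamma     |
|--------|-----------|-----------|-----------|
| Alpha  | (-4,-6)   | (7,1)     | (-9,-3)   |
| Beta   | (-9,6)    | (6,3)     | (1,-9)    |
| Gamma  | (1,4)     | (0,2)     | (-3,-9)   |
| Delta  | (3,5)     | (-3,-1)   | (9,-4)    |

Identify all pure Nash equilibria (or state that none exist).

(Alpha, Beta) and (Delta, Alpha)

A profile is a Nash equilibrium when each player is best-responding to the other.
Row's best responses — vs Alpha: Delta (payoff 3); vs Beta: Alpha (payoff 7); vs Gamma: Delta (payoff 9).
Column's best responses — vs Alpha: Beta (payoff 1); vs Beta: Alpha (payoff 6); vs Gamma: Alpha (payoff 4); vs Delta: Alpha (payoff 5).
Mutual best responses occur at (Alpha, Beta) and (Delta, Alpha); at each, neither player gains by switching.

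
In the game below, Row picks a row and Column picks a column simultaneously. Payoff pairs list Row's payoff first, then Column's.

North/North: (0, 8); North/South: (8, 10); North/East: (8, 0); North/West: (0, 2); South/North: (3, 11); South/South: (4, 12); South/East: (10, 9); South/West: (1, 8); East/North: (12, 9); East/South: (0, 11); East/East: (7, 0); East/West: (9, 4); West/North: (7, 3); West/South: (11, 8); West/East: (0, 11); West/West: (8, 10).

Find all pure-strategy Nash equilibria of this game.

No pure-strategy Nash equilibrium

Check mutual best responses: a cell is a NE iff neither player can gain by unilaterally deviating.
Row's best responses — vs North: East (payoff 12); vs South: West (payoff 11); vs East: South (payoff 10); vs West: East (payoff 9).
Column's best responses — vs North: South (payoff 10); vs South: South (payoff 12); vs East: South (payoff 11); vs West: East (payoff 11).
No cell has both players best-responding. For instance, Row's best reply to South is West, but against West Column prefers East over South.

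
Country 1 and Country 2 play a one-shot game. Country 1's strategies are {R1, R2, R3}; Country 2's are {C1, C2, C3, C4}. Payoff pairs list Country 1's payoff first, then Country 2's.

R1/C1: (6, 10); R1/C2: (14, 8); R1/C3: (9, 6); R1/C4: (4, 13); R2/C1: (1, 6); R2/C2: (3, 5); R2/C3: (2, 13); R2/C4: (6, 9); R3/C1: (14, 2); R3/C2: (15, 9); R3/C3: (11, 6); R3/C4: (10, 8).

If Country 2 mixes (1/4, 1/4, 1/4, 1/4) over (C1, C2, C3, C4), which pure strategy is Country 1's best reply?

R3

Country 1's best reply maximizes expected payoff against the mix.
R1: (1/4)·6 + (1/4)·14 + (1/4)·9 + (1/4)·4 = 33/4
R2: (1/4)·1 + (1/4)·3 + (1/4)·2 + (1/4)·6 = 3
R3: (1/4)·14 + (1/4)·15 + (1/4)·11 + (1/4)·10 = 25/2
Highest expected payoff is 25/2, from R3.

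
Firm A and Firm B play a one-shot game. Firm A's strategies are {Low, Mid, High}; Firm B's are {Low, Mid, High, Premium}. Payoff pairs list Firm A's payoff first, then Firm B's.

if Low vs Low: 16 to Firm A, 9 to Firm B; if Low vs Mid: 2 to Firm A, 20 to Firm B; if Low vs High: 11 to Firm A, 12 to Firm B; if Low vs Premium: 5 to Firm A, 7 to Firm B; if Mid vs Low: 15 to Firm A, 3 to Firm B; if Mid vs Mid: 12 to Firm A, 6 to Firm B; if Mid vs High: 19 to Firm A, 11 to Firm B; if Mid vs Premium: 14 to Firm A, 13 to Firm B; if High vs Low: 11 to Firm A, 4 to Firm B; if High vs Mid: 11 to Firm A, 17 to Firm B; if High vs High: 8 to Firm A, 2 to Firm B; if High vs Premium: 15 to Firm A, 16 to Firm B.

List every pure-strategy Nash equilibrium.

A profile is a Nash equilibrium when each player is best-responding to the other.
Firm A's best responses — vs Low: Low (payoff 16); vs Mid: Mid (payoff 12); vs High: Mid (payoff 19); vs Premium: High (payoff 15).
Firm B's best responses — vs Low: Mid (payoff 20); vs Mid: Premium (payoff 13); vs High: Mid (payoff 17).
No cell has both players best-responding. For instance, Firm A's best reply to Mid is Mid, but against Mid Firm B prefers Premium over Mid.

None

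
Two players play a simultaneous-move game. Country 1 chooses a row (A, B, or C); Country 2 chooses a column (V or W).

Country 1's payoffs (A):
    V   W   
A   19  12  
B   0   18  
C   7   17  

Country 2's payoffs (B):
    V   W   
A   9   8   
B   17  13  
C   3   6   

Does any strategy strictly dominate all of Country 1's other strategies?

None

Check whether one of Country 1's strategies beats all alternatives regardless of what the opponent does.
A is not dominant: against W, B gives 18 > 12.
B is not dominant: against V, A gives 19 > 0.
C is not dominant: against V, A gives 19 > 7.
No single strategy is best against every opponent action.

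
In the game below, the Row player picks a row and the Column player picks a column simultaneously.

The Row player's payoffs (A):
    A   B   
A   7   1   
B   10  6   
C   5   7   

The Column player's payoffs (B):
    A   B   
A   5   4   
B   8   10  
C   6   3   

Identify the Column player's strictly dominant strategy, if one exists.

No strictly dominant strategy

Check whether one of the Column player's strategies beats all alternatives regardless of what the opponent does.
A is not dominant: against B, B gives 10 > 8.
B is not dominant: against A, A gives 5 > 4.
No single strategy is best against every opponent action.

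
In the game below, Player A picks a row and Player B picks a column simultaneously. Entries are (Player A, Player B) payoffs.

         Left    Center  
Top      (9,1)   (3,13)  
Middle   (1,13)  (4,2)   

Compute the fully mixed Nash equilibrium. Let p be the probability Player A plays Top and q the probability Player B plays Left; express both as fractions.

p = 11/23, q = 1/9

In a mixed NE each player is indifferent between their pure strategies, so the opponent's mix sets the indifference.
Player B indifferent between Left and Center: p·1 + (1−p)·13 = p·13 + (1−p)·2 ⟹ 13 + (-12)p = 2 + 11p ⟹ p = 11/23.
Player A indifferent between Top and Middle: q·9 + (1−q)·3 = q·1 + (1−q)·4 ⟹ 3 + 6q = 4 + (-3)q ⟹ q = 1/9.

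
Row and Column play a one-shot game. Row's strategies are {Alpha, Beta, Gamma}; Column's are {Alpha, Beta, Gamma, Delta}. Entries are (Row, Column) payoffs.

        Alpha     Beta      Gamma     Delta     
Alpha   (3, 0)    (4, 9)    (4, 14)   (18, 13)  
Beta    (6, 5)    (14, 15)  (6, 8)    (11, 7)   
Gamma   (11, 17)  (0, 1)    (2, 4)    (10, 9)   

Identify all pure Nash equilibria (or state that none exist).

(Beta, Beta) and (Gamma, Alpha)

Find each player's best response to every opponent strategy; NE are the intersections.
Row's best responses — vs Alpha: Gamma (payoff 11); vs Beta: Beta (payoff 14); vs Gamma: Beta (payoff 6); vs Delta: Alpha (payoff 18).
Column's best responses — vs Alpha: Gamma (payoff 14); vs Beta: Beta (payoff 15); vs Gamma: Alpha (payoff 17).
Mutual best responses occur at (Beta, Beta) and (Gamma, Alpha); at each, neither player gains by switching.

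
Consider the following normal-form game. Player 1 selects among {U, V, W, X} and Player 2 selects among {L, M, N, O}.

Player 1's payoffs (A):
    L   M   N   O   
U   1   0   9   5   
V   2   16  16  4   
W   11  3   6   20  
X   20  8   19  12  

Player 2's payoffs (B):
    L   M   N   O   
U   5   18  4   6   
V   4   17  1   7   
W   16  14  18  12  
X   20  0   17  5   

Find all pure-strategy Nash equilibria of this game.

(V, M) and (X, L)

Find each player's best response to every opponent strategy; NE are the intersections.
Player 1's best responses — vs L: X (payoff 20); vs M: V (payoff 16); vs N: X (payoff 19); vs O: W (payoff 20).
Player 2's best responses — vs U: M (payoff 18); vs V: M (payoff 17); vs W: N (payoff 18); vs X: L (payoff 20).
Mutual best responses occur at (V, M) and (X, L); at each, neither player gains by switching.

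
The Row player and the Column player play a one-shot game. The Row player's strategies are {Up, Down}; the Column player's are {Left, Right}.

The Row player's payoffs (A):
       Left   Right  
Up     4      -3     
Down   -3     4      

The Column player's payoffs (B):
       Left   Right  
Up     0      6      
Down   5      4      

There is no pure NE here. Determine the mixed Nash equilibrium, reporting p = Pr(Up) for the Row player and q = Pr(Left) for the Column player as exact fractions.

Each player's mixing probability is pinned down by making the *other* player indifferent.
The Column player indifferent between Left and Right: p·0 + (1−p)·5 = p·6 + (1−p)·4 ⟹ 5 + (-5)p = 4 + 2p ⟹ p = 1/7.
The Row player indifferent between Up and Down: q·4 + (1−q)·(-3) = q·(-3) + (1−q)·4 ⟹ (-3) + 7q = 4 + (-7)q ⟹ q = 1/2.

p = 1/7, q = 1/2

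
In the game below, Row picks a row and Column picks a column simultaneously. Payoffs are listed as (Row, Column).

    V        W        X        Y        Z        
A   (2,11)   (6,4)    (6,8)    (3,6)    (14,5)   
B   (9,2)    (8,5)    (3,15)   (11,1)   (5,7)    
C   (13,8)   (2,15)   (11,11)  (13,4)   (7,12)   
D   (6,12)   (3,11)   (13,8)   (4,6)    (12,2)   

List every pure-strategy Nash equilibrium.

A profile is a Nash equilibrium when each player is best-responding to the other.
Row's best responses — vs V: C (payoff 13); vs W: B (payoff 8); vs X: D (payoff 13); vs Y: C (payoff 13); vs Z: A (payoff 14).
Column's best responses — vs A: V (payoff 11); vs B: X (payoff 15); vs C: W (payoff 15); vs D: V (payoff 12).
No cell has both players best-responding. For instance, Row's best reply to Y is C, but against C Column prefers W over Y.

No pure-strategy Nash equilibrium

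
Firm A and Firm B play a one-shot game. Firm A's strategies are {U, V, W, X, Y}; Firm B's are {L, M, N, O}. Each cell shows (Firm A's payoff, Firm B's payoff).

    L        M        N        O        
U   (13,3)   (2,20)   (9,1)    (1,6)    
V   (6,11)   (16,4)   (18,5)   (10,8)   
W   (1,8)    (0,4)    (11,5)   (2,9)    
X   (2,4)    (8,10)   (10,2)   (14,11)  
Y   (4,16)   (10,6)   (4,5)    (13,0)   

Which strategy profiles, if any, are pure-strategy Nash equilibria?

(X, O)

Find each player's best response to every opponent strategy; NE are the intersections.
Firm A's best responses — vs L: U (payoff 13); vs M: V (payoff 16); vs N: V (payoff 18); vs O: X (payoff 14).
Firm B's best responses — vs U: M (payoff 20); vs V: L (payoff 11); vs W: O (payoff 9); vs X: O (payoff 11); vs Y: L (payoff 16).
The only mutual best response is (X, O); neither player gains by switching there.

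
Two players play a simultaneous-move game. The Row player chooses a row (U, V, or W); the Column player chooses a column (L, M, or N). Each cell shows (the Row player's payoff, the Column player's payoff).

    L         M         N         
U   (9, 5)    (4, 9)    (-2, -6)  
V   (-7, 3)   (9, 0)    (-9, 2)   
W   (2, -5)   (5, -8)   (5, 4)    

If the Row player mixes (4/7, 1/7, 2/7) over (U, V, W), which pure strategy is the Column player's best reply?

M

Compute the Column player's expected payoff from each pure strategy against the given mix.
L: (4/7)·5 + (1/7)·3 + (2/7)·(-5) = 13/7
M: (4/7)·9 + (1/7)·0 + (2/7)·(-8) = 20/7
N: (4/7)·(-6) + (1/7)·2 + (2/7)·4 = -2
Highest expected payoff is 20/7, from M.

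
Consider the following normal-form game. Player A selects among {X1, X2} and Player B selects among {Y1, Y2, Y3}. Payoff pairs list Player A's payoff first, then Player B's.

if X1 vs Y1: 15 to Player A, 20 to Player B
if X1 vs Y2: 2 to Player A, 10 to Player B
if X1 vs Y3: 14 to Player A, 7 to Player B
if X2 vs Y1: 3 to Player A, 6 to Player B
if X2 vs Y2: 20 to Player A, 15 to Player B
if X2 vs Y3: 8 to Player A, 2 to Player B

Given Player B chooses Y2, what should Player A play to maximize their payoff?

X2

With Player B fixed at Y2, Player A's payoffs are: X1 → 2, X2 → 20.
The maximum is 20, achieved by X2.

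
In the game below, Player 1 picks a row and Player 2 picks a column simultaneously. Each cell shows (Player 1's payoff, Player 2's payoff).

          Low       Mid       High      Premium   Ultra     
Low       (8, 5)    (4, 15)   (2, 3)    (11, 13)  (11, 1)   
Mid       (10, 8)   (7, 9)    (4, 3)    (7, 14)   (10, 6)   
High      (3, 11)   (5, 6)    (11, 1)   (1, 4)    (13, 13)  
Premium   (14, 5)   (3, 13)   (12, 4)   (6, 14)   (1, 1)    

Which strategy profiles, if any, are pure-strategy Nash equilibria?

A profile is a Nash equilibrium when each player is best-responding to the other.
Player 1's best responses — vs Low: Premium (payoff 14); vs Mid: Mid (payoff 7); vs High: Premium (payoff 12); vs Premium: Low (payoff 11); vs Ultra: High (payoff 13).
Player 2's best responses — vs Low: Mid (payoff 15); vs Mid: Premium (payoff 14); vs High: Ultra (payoff 13); vs Premium: Premium (payoff 14).
The only mutual best response is (High, Ultra); neither player gains by switching there.

(High, Ultra)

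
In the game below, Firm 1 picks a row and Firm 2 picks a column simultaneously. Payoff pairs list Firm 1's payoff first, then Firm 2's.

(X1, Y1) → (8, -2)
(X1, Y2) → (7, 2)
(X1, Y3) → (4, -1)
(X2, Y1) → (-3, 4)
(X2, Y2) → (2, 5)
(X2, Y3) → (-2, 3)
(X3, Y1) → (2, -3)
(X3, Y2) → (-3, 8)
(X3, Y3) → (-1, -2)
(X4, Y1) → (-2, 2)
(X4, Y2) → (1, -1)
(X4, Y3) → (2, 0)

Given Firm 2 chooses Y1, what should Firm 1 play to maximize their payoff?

X1

With Firm 2 fixed at Y1, Firm 1's payoffs are: X1 → 8, X2 → -3, X3 → 2, X4 → -2.
The maximum is 8, achieved by X1.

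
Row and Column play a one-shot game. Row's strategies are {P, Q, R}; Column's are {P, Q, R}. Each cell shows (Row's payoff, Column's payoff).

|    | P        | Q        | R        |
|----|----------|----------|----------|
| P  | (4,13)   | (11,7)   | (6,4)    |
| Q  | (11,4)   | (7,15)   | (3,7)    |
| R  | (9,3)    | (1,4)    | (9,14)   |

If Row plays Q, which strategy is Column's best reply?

With Row fixed at Q, Column's payoffs are: P → 4, Q → 15, R → 7.
The maximum is 15, achieved by Q.

Q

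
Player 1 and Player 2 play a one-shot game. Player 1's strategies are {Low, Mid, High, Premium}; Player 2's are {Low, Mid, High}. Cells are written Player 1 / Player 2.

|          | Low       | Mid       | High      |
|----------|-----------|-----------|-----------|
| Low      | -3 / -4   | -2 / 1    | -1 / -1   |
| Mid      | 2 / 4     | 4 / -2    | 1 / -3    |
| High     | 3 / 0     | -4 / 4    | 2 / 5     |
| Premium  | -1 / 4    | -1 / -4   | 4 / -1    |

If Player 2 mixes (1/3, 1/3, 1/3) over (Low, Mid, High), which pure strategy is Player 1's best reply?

Mid

Compute Player 1's expected payoff from each pure strategy against the given mix.
Low: (1/3)·(-3) + (1/3)·(-2) + (1/3)·(-1) = -2
Mid: (1/3)·2 + (1/3)·4 + (1/3)·1 = 7/3
High: (1/3)·3 + (1/3)·(-4) + (1/3)·2 = 1/3
Premium: (1/3)·(-1) + (1/3)·(-1) + (1/3)·4 = 2/3
Highest expected payoff is 7/3, from Mid.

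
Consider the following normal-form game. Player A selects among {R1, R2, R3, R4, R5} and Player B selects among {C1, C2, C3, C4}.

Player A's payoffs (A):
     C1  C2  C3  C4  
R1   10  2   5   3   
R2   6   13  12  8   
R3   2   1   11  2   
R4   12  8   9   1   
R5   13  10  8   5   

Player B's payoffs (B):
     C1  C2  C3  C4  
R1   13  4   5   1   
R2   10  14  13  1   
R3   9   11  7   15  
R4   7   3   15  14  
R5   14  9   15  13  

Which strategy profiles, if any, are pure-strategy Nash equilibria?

(R2, C2)

Find each player's best response to every opponent strategy; NE are the intersections.
Player A's best responses — vs C1: R5 (payoff 13); vs C2: R2 (payoff 13); vs C3: R2 (payoff 12); vs C4: R2 (payoff 8).
Player B's best responses — vs R1: C1 (payoff 13); vs R2: C2 (payoff 14); vs R3: C4 (payoff 15); vs R4: C3 (payoff 15); vs R5: C3 (payoff 15).
The only mutual best response is (R2, C2); neither player gains by switching there.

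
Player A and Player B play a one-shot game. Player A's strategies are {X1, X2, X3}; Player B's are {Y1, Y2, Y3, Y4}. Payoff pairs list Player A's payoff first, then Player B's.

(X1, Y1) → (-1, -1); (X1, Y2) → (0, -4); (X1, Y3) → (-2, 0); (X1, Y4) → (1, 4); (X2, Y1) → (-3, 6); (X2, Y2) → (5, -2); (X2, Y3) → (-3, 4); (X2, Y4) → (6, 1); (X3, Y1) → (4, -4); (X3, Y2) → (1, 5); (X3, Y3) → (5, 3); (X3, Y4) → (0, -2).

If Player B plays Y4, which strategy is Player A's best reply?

With Player B fixed at Y4, Player A's payoffs are: X1 → 1, X2 → 6, X3 → 0.
The maximum is 6, achieved by X2.

X2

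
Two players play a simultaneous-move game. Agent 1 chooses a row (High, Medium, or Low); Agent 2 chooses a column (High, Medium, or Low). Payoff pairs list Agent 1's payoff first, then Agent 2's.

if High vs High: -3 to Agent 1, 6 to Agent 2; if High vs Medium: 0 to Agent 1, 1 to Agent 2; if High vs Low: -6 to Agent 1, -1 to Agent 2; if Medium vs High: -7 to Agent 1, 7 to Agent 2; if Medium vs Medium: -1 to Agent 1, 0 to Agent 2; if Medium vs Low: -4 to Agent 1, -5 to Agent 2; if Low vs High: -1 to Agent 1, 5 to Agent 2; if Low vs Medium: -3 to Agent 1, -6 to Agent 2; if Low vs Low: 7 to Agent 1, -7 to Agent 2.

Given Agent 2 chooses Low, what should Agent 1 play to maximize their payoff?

Low

With Agent 2 fixed at Low, Agent 1's payoffs are: High → -6, Medium → -4, Low → 7.
The maximum is 7, achieved by Low.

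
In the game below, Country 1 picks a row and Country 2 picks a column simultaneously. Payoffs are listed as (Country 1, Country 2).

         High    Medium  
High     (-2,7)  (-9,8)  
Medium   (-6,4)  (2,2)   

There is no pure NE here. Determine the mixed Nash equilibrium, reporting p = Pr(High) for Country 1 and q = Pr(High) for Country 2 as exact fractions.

p = 2/3, q = 11/15

Each player's mixing probability is pinned down by making the *other* player indifferent.
Country 2 indifferent between High and Medium: p·7 + (1−p)·4 = p·8 + (1−p)·2 ⟹ 4 + 3p = 2 + 6p ⟹ p = 2/3.
Country 1 indifferent between High and Medium: q·(-2) + (1−q)·(-9) = q·(-6) + (1−q)·2 ⟹ (-9) + 7q = 2 + (-8)q ⟹ q = 11/15.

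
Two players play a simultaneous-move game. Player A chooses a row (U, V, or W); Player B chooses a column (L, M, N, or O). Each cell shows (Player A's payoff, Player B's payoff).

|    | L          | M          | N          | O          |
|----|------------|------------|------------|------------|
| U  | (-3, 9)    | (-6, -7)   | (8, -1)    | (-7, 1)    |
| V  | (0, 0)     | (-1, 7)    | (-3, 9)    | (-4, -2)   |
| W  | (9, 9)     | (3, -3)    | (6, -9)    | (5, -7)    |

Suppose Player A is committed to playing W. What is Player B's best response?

L

With Player A fixed at W, Player B's payoffs are: L → 9, M → -3, N → -9, O → -7.
The maximum is 9, achieved by L.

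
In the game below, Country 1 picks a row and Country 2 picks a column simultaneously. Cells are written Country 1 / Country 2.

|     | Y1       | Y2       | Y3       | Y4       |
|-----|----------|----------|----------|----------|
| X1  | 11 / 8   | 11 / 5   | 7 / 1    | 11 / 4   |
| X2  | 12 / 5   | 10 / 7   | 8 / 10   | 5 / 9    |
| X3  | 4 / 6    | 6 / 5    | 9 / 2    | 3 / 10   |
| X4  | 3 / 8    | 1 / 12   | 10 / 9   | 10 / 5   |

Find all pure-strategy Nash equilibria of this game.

A profile is a Nash equilibrium when each player is best-responding to the other.
Country 1's best responses — vs Y1: X2 (payoff 12); vs Y2: X1 (payoff 11); vs Y3: X4 (payoff 10); vs Y4: X1 (payoff 11).
Country 2's best responses — vs X1: Y1 (payoff 8); vs X2: Y3 (payoff 10); vs X3: Y4 (payoff 10); vs X4: Y2 (payoff 12).
No cell has both players best-responding. For instance, Country 1's best reply to Y3 is X4, but against X4 Country 2 prefers Y2 over Y3.

There is no pure-strategy Nash equilibrium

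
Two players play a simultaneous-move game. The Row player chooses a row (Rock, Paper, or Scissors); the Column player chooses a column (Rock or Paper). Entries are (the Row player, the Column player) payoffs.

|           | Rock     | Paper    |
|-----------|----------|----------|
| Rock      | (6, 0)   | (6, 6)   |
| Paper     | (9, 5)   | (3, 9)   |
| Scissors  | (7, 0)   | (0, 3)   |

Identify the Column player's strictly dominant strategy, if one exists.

Paper

Check whether one of the Column player's strategies beats all alternatives regardless of what the opponent does.
Paper strictly dominates: vs Rock: 6 > 0; vs Paper: 9 > 5; vs Scissors: 3 > 0.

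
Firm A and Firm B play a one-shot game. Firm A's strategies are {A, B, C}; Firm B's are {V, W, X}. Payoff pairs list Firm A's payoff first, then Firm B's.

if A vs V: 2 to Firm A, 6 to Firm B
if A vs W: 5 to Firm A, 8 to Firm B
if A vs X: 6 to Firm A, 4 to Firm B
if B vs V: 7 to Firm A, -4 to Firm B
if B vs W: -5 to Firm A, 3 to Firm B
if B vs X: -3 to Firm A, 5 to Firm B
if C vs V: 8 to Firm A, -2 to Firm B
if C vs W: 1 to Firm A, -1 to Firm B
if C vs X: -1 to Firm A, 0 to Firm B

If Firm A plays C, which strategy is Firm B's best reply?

X

With Firm A fixed at C, Firm B's payoffs are: V → -2, W → -1, X → 0.
The maximum is 0, achieved by X.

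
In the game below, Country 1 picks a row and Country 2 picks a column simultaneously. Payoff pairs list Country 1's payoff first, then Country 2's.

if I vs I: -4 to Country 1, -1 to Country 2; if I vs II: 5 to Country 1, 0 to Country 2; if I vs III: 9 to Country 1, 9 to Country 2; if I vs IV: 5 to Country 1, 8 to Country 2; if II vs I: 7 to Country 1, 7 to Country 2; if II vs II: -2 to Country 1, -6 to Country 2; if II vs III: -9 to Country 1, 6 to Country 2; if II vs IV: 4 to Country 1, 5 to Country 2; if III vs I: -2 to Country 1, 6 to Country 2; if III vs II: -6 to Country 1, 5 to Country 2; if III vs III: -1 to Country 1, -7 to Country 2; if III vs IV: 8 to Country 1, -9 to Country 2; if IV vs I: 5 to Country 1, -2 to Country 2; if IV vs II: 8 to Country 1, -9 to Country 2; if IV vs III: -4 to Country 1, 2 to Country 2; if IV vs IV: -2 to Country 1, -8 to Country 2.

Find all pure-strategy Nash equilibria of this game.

(I, III) and (II, I)

A profile is a Nash equilibrium when each player is best-responding to the other.
Country 1's best responses — vs I: II (payoff 7); vs II: IV (payoff 8); vs III: I (payoff 9); vs IV: III (payoff 8).
Country 2's best responses — vs I: III (payoff 9); vs II: I (payoff 7); vs III: I (payoff 6); vs IV: III (payoff 2).
Mutual best responses occur at (I, III) and (II, I); at each, neither player gains by switching.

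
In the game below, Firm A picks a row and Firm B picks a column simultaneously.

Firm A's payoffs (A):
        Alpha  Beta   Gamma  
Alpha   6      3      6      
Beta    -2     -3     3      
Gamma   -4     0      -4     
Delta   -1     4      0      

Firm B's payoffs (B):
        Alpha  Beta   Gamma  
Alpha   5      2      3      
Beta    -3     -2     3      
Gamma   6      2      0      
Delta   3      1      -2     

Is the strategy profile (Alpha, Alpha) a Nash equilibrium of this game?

Yes

Holding Firm B at Alpha: Firm A gets 6 from Alpha, versus -2 from Beta, -4 from Gamma, -1 from Delta. No profitable deviation for Firm A.
Holding Firm A at Alpha: Firm B gets 5 from Alpha, versus 2 from Beta, 3 from Gamma. No profitable deviation for Firm B either.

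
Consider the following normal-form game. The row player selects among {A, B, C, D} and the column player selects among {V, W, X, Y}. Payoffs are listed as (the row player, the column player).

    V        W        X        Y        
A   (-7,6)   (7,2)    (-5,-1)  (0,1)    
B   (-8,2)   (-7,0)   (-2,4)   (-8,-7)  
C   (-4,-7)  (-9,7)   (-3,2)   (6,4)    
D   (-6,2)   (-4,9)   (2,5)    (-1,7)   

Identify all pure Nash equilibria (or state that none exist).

Find each player's best response to every opponent strategy; NE are the intersections.
The row player's best responses — vs V: C (payoff -4); vs W: A (payoff 7); vs X: D (payoff 2); vs Y: C (payoff 6).
The column player's best responses — vs A: V (payoff 6); vs B: X (payoff 4); vs C: W (payoff 7); vs D: W (payoff 9).
No cell has both players best-responding. For instance, the row player's best reply to V is C, but against C the column player prefers W over V.

There is no pure-strategy Nash equilibrium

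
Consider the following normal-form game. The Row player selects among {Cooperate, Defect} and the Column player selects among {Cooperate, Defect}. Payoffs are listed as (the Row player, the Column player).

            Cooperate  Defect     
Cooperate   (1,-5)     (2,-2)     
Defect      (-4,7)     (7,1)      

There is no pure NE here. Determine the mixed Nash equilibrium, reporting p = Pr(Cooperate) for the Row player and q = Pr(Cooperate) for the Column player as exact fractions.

Each player's mixing probability is pinned down by making the *other* player indifferent.
The Column player indifferent between Cooperate and Defect: p·(-5) + (1−p)·7 = p·(-2) + (1−p)·1 ⟹ 7 + (-12)p = 1 + (-3)p ⟹ p = 2/3.
The Row player indifferent between Cooperate and Defect: q·1 + (1−q)·2 = q·(-4) + (1−q)·7 ⟹ 2 + (-1)q = 7 + (-11)q ⟹ q = 1/2.

p = 2/3, q = 1/2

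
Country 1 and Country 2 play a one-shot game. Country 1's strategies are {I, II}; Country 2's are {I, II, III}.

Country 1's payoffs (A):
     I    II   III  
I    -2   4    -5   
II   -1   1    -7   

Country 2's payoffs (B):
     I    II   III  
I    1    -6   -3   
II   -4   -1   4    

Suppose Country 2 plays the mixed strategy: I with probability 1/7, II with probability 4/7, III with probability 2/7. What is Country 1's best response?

I

Compute Country 1's expected payoff from each pure strategy against the given mix.
I: (1/7)·(-2) + (4/7)·4 + (2/7)·(-5) = 4/7
II: (1/7)·(-1) + (4/7)·1 + (2/7)·(-7) = -11/7
Highest expected payoff is 4/7, from I.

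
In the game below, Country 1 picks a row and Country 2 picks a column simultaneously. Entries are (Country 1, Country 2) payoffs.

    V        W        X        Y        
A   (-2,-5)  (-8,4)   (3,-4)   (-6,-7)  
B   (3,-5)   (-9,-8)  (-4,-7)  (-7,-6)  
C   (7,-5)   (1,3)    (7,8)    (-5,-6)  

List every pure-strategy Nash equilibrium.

(C, X)

A profile is a Nash equilibrium when each player is best-responding to the other.
Country 1's best responses — vs V: C (payoff 7); vs W: C (payoff 1); vs X: C (payoff 7); vs Y: C (payoff -5).
Country 2's best responses — vs A: W (payoff 4); vs B: V (payoff -5); vs C: X (payoff 8).
The only mutual best response is (C, X); neither player gains by switching there.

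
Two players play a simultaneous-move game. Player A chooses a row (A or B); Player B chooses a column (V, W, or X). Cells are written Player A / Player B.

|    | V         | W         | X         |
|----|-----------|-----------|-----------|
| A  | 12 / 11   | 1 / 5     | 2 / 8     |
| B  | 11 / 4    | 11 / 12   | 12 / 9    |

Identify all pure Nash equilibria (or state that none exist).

(A, V) and (B, W)

A profile is a Nash equilibrium when each player is best-responding to the other.
Player A's best responses — vs V: A (payoff 12); vs W: B (payoff 11); vs X: B (payoff 12).
Player B's best responses — vs A: V (payoff 11); vs B: W (payoff 12).
Mutual best responses occur at (A, V) and (B, W); at each, neither player gains by switching.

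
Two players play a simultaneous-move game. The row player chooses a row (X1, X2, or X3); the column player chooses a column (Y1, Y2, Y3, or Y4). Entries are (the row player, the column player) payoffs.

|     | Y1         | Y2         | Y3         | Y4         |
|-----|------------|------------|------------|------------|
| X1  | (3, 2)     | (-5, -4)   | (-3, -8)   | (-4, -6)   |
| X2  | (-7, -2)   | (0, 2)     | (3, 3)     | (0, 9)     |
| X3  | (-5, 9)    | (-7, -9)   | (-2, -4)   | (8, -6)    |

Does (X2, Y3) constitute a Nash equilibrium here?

No

Holding the column player at Y3: the row player gets 3 from X2, versus -3 from X1, -2 from X3. No profitable deviation for the row player.
Holding the row player at X2: the column player gets 3 from Y3 but could get 9 by switching to Y4. The column player has a profitable deviation.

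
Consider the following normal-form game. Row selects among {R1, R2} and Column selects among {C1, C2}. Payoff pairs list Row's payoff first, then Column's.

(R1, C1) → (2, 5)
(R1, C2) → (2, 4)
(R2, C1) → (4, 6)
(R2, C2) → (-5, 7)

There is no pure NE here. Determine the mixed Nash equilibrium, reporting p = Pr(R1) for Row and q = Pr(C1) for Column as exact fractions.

In a mixed NE each player is indifferent between their pure strategies, so the opponent's mix sets the indifference.
Column indifferent between C1 and C2: p·5 + (1−p)·6 = p·4 + (1−p)·7 ⟹ 6 + (-1)p = 7 + (-3)p ⟹ p = 1/2.
Row indifferent between R1 and R2: q·2 + (1−q)·2 = q·4 + (1−q)·(-5) ⟹ 2 + 0q = (-5) + 9q ⟹ q = 7/9.

p = 1/2, q = 7/9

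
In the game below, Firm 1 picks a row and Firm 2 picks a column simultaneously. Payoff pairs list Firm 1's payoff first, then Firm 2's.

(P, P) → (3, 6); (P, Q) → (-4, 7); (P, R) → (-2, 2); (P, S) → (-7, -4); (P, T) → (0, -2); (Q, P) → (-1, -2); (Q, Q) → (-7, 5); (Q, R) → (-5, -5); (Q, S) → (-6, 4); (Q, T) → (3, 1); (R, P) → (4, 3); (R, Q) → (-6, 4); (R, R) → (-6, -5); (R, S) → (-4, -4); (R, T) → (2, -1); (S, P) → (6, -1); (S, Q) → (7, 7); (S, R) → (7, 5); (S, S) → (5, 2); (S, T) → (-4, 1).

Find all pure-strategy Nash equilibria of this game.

Find each player's best response to every opponent strategy; NE are the intersections.
Firm 1's best responses — vs P: S (payoff 6); vs Q: S (payoff 7); vs R: S (payoff 7); vs S: S (payoff 5); vs T: Q (payoff 3).
Firm 2's best responses — vs P: Q (payoff 7); vs Q: Q (payoff 5); vs R: Q (payoff 4); vs S: Q (payoff 7).
The only mutual best response is (S, Q); neither player gains by switching there.

(S, Q)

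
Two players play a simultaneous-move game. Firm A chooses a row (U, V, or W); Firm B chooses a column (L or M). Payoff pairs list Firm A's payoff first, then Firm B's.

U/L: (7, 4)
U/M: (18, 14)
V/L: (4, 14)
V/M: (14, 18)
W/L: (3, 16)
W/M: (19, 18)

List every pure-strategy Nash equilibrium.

(W, M)

Find each player's best response to every opponent strategy; NE are the intersections.
Firm A's best responses — vs L: U (payoff 7); vs M: W (payoff 19).
Firm B's best responses — vs U: M (payoff 14); vs V: M (payoff 18); vs W: M (payoff 18).
The only mutual best response is (W, M); neither player gains by switching there.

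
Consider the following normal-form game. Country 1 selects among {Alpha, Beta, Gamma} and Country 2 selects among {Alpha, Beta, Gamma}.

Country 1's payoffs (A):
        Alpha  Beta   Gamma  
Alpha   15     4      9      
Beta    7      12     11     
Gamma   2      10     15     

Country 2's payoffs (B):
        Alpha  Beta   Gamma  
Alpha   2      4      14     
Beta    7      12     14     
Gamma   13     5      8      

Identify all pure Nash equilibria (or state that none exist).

A profile is a Nash equilibrium when each player is best-responding to the other.
Country 1's best responses — vs Alpha: Alpha (payoff 15); vs Beta: Beta (payoff 12); vs Gamma: Gamma (payoff 15).
Country 2's best responses — vs Alpha: Gamma (payoff 14); vs Beta: Gamma (payoff 14); vs Gamma: Alpha (payoff 13).
No cell has both players best-responding. For instance, Country 1's best reply to Gamma is Gamma, but against Gamma Country 2 prefers Alpha over Gamma.

No pure-strategy Nash equilibrium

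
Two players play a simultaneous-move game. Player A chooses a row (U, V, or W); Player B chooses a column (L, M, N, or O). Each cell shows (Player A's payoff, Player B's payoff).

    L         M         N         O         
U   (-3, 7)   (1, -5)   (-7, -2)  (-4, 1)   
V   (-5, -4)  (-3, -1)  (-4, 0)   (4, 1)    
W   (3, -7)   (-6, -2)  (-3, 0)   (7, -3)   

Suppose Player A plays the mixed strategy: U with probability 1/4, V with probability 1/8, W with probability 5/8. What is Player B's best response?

N

Player B's best reply maximizes expected payoff against the mix.
L: (1/4)·7 + (1/8)·(-4) + (5/8)·(-7) = -25/8
M: (1/4)·(-5) + (1/8)·(-1) + (5/8)·(-2) = -21/8
N: (1/4)·(-2) + (1/8)·0 + (5/8)·0 = -1/2
O: (1/4)·1 + (1/8)·1 + (5/8)·(-3) = -3/2
Highest expected payoff is -1/2, from N.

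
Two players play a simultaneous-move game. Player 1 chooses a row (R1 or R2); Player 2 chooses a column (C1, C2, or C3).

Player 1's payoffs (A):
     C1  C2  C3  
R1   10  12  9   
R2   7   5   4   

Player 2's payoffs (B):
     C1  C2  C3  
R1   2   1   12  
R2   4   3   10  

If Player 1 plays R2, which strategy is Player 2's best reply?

C3

With Player 1 fixed at R2, Player 2's payoffs are: C1 → 4, C2 → 3, C3 → 10.
The maximum is 10, achieved by C3.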